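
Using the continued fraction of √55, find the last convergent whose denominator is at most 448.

2655/358

√55 = [7; 2, 2, 2, 14, …] (period length 4).
Convergents:
  p_0/q_0 = 7/1
  p_1/q_1 = 15/2
  p_2/q_2 = 37/5
  p_3/q_3 = 89/12
  p_4/q_4 = 1283/173
  p_5/q_5 = 2655/358
  p_6/q_6 = 6593/889
q_5 = 358 ≤ 448 < 889 = q_6, so the answer is 2655/358.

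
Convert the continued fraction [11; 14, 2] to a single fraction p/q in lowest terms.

Using pₖ = aₖpₖ₋₁ + pₖ₋₂ and qₖ = aₖqₖ₋₁ + qₖ₋₂:
  k=0: a=11, p=11, q=1
  k=1: a=14, p=155, q=14
  k=2: a=2, p=321, q=29

321/29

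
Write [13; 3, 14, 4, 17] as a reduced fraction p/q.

Using pₖ = aₖpₖ₋₁ + pₖ₋₂ and qₖ = aₖqₖ₋₁ + qₖ₋₂:
  k=0: a=13, p=13, q=1
  k=1: a=3, p=40, q=3
  k=2: a=14, p=573, q=43
  k=3: a=4, p=2332, q=175
  k=4: a=17, p=40217, q=3018

40217/3018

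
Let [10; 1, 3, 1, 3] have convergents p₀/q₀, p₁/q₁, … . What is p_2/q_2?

43/4

Using pₖ = aₖpₖ₋₁ + pₖ₋₂, qₖ = aₖqₖ₋₁ + qₖ₋₂ (with p₋₁=1, p₋₂=0, q₋₁=0, q₋₂=1):
  k=0: a=10, p=10, q=1
  k=1: a=1, p=11, q=1
  k=2: a=3, p=43, q=4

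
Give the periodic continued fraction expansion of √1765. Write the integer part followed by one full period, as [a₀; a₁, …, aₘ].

a₀ = ⌊√1765⌋ = 42.

[42; 84]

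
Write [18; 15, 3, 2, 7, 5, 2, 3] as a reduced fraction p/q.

Fold from the inside: start with 3/1.
  2 + 1/3 = 7/3
  5 + 3/7 = 38/7
  7 + 7/38 = 273/38
  2 + 38/273 = 584/273
  3 + 273/584 = 2025/584
  15 + 584/2025 = 30959/2025
  18 + 2025/30959 = 559287/30959

559287/30959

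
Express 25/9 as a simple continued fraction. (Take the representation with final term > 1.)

[2; 1, 3, 2]

25 = 2·9 + 7
9 = 1·7 + 2
7 = 3·2 + 1
2 = 2·1 + 0  (stop)
So 25/9 = [2; 1, 3, 2].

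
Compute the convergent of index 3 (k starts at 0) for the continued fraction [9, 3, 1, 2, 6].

102/11

Using pₖ = aₖpₖ₋₁ + pₖ₋₂, qₖ = aₖqₖ₋₁ + qₖ₋₂ (with p₋₁=1, p₋₂=0, q₋₁=0, q₋₂=1):
  k=0: a=9, p=9, q=1
  k=1: a=3, p=28, q=3
  k=2: a=1, p=37, q=4
  k=3: a=2, p=102, q=11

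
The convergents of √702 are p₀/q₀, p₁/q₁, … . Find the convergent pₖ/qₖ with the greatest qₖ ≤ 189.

2782/105

√702 = [26; 2, 52, …] (period length 2).
Convergents:
  p_0/q_0 = 26/1
  p_1/q_1 = 53/2
  p_2/q_2 = 2782/105
  p_3/q_3 = 5617/212
q_2 = 105 ≤ 189 < 212 = q_3, so the answer is 2782/105.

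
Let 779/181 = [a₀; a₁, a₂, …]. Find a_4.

779 = 4·181 + 55   →  a_0 = 4
181 = 3·55 + 16   →  a_1 = 3
55 = 3·16 + 7   →  a_2 = 3
16 = 2·7 + 2   →  a_3 = 2
7 = 3·2 + 1   →  a_4 = 3

3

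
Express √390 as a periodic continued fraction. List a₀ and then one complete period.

a₀ = ⌊√390⌋ = 19.
With m₀=0, d₀=1 and mₖ₊₁ = dₖaₖ − mₖ, dₖ₊₁ = (n − mₖ₊₁²)/dₖ, aₖ₊₁ = ⌊(a₀+mₖ₊₁)/dₖ₊₁⌋:
  k=1: m=19, d=29, a=1
  k=2: m=10, d=10, a=2
  k=3: m=10, d=29, a=1
  k=4: m=19, d=1, a=38
d=1 and a=2a₀=38 at k=4, so the next step gives (m, d) = (19, 29) again — its k=1 value — and the period has length 4.

[19; 1, 2, 1, 38]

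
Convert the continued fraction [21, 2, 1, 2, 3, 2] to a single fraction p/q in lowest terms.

Using pₖ = aₖpₖ₋₁ + pₖ₋₂ and qₖ = aₖqₖ₋₁ + qₖ₋₂:
  k=0: a=21, p=21, q=1
  k=1: a=2, p=43, q=2
  k=2: a=1, p=64, q=3
  k=3: a=2, p=171, q=8
  k=4: a=3, p=577, q=27
  k=5: a=2, p=1325, q=62

1325/62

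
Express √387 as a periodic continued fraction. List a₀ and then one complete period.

a₀ = ⌊√387⌋ = 19.
With m₀=0, d₀=1 and mₖ₊₁ = dₖaₖ − mₖ, dₖ₊₁ = (n − mₖ₊₁²)/dₖ, aₖ₊₁ = ⌊(a₀+mₖ₊₁)/dₖ₊₁⌋:
  k=1: m=19, d=26, a=1
  k=2: m=7, d=13, a=2
  k=3: m=19, d=2, a=19
  k=4: m=19, d=13, a=2
  k=5: m=7, d=26, a=1
  k=6: m=19, d=1, a=38
d=1 and a=2a₀=38 at k=6, so the next step gives (m, d) = (19, 26) again — its k=1 value — and the period has length 6.

[19; 1, 2, 19, 2, 1, 38]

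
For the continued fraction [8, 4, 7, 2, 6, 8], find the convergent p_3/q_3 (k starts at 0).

511/62

Using pₖ = aₖpₖ₋₁ + pₖ₋₂, qₖ = aₖqₖ₋₁ + qₖ₋₂ (with p₋₁=1, p₋₂=0, q₋₁=0, q₋₂=1):
  k=0: a=8, p=8, q=1
  k=1: a=4, p=33, q=4
  k=2: a=7, p=239, q=29
  k=3: a=2, p=511, q=62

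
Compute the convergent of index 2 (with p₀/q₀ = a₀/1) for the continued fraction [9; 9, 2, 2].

173/19

Using pₖ = aₖpₖ₋₁ + pₖ₋₂, qₖ = aₖqₖ₋₁ + qₖ₋₂ (with p₋₁=1, p₋₂=0, q₋₁=0, q₋₂=1):
  k=0: a=9, p=9, q=1
  k=1: a=9, p=82, q=9
  k=2: a=2, p=173, q=19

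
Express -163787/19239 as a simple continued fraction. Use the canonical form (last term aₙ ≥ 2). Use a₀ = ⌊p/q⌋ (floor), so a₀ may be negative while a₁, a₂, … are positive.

-163787 = -9·19239 + 9364
19239 = 2·9364 + 511
9364 = 18·511 + 166
511 = 3·166 + 13
166 = 12·13 + 10
13 = 1·10 + 3
10 = 3·3 + 1
3 = 3·1 + 0  (stop)
So -163787/19239 = [-9; 2, 18, 3, 12, 1, 3, 3].

[-9; 2, 18, 3, 12, 1, 3, 3]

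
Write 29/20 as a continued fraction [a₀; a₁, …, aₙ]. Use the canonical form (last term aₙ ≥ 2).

29 = 1·20 + 9
20 = 2·9 + 2
9 = 4·2 + 1
2 = 2·1 + 0  (stop)
So 29/20 = [1; 2, 4, 2].

[1; 2, 4, 2]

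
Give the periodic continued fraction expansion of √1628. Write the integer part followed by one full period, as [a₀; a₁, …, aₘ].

a₀ = ⌊√1628⌋ = 40.
With m₀=0, d₀=1 and mₖ₊₁ = dₖaₖ − mₖ, dₖ₊₁ = (n − mₖ₊₁²)/dₖ, aₖ₊₁ = ⌊(a₀+mₖ₊₁)/dₖ₊₁⌋:
  k=1: m=40, d=28, a=2
  k=2: m=16, d=49, a=1
  k=3: m=33, d=11, a=6
  k=4: m=33, d=49, a=1
  k=5: m=16, d=28, a=2
  k=6: m=40, d=1, a=80
d=1 and a=2a₀=80 at k=6, so the next step gives (m, d) = (40, 28) again — its k=1 value — and the period has length 6.

[40; 2, 1, 6, 1, 2, 80]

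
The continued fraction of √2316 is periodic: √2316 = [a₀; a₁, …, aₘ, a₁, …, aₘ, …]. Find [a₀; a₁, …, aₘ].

[48; 8, 96]

a₀ = ⌊√2316⌋ = 48.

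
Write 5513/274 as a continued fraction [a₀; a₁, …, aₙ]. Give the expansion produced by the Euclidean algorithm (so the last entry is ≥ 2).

5513 = 20×274 + 33
274 = 8×33 + 10
33 = 3×10 + 3
10 = 3×3 + 1
3 = 3×1 + 0  (stop)
So 5513/274 = [20; 8, 3, 3, 3].

[20; 8, 3, 3, 3]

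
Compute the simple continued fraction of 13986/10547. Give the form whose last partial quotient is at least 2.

13986 = 1×10547 + 3439
10547 = 3×3439 + 230
3439 = 14×230 + 219
230 = 1×219 + 11
219 = 19×11 + 10
11 = 1×10 + 1
10 = 10×1 + 0  (stop)
So 13986/10547 = [1; 3, 14, 1, 19, 1, 10].

[1; 3, 14, 1, 19, 1, 10]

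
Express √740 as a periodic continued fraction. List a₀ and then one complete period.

a₀ = ⌊√740⌋ = 27.
With m₀=0, d₀=1 and mₖ₊₁ = dₖaₖ − mₖ, dₖ₊₁ = (n − mₖ₊₁²)/dₖ, aₖ₊₁ = ⌊(a₀+mₖ₊₁)/dₖ₊₁⌋:
  k=1: m=27, d=11, a=4
  k=2: m=17, d=41, a=1
  k=3: m=24, d=4, a=12
  k=4: m=24, d=41, a=1
  k=5: m=17, d=11, a=4
  k=6: m=27, d=1, a=54
d=1 and a=2a₀=54 at k=6, so the next step gives (m, d) = (27, 11) again — its k=1 value — and the period has length 6.

[27; 4, 1, 12, 1, 4, 54]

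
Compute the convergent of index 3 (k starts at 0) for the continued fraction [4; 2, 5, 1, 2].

58/13

Using pₖ = aₖpₖ₋₁ + pₖ₋₂, qₖ = aₖqₖ₋₁ + qₖ₋₂ (with p₋₁=1, p₋₂=0, q₋₁=0, q₋₂=1):
  k=0: a=4, p=4, q=1
  k=1: a=2, p=9, q=2
  k=2: a=5, p=49, q=11
  k=3: a=1, p=58, q=13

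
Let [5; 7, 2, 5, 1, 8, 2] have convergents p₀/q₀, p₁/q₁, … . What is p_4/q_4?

498/97

Using pₖ = aₖpₖ₋₁ + pₖ₋₂, qₖ = aₖqₖ₋₁ + qₖ₋₂ (with p₋₁=1, p₋₂=0, q₋₁=0, q₋₂=1):
  k=0: a=5, p=5, q=1
  k=1: a=7, p=36, q=7
  k=2: a=2, p=77, q=15
  k=3: a=5, p=421, q=82
  k=4: a=1, p=498, q=97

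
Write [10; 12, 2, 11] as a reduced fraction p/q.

2893/287

Using pₖ = aₖpₖ₋₁ + pₖ₋₂ and qₖ = aₖqₖ₋₁ + qₖ₋₂:
  k=0: a=10, p=10, q=1
  k=1: a=12, p=121, q=12
  k=2: a=2, p=252, q=25
  k=3: a=11, p=2893, q=287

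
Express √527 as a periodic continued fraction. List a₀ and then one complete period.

[22; 1, 21, 1, 44]

a₀ = ⌊√527⌋ = 22.
With m₀=0, d₀=1 and mₖ₊₁ = dₖaₖ − mₖ, dₖ₊₁ = (n − mₖ₊₁²)/dₖ, aₖ₊₁ = ⌊(a₀+mₖ₊₁)/dₖ₊₁⌋:
  k=1: m=22, d=43, a=1
  k=2: m=21, d=2, a=21
  k=3: m=21, d=43, a=1
  k=4: m=22, d=1, a=44
d=1 and a=2a₀=44 at k=4, so the next step gives (m, d) = (22, 43) again — its k=1 value — and the period has length 4.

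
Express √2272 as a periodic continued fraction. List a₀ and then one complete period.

[47; 1, 1, 1, 94]

a₀ = ⌊√2272⌋ = 47.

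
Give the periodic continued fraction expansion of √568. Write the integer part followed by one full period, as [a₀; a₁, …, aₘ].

[23; 1, 4, 1, 46]

a₀ = ⌊√568⌋ = 23.
With m₀=0, d₀=1 and mₖ₊₁ = dₖaₖ − mₖ, dₖ₊₁ = (n − mₖ₊₁²)/dₖ, aₖ₊₁ = ⌊(a₀+mₖ₊₁)/dₖ₊₁⌋:
  k=1: m=23, d=39, a=1
  k=2: m=16, d=8, a=4
  k=3: m=16, d=39, a=1
  k=4: m=23, d=1, a=46
d=1 and a=2a₀=46 at k=4, so the next step gives (m, d) = (23, 39) again — its k=1 value — and the period has length 4.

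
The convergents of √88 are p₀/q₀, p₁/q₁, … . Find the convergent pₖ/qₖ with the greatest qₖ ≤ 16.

√88 = [9; 2, 1, 1, 1, 2, 18, …] (period length 6).
Convergents:
  p_0/q_0 = 9/1
  p_1/q_1 = 19/2
  p_2/q_2 = 28/3
  p_3/q_3 = 47/5
  p_4/q_4 = 75/8
  p_5/q_5 = 197/21
q_4 = 8 ≤ 16 < 21 = q_5, so the answer is 75/8.

75/8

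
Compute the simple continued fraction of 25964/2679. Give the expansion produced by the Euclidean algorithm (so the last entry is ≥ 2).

[9; 1, 2, 4, 9, 7, 3]

25964 = 9·2679 + 1853
2679 = 1·1853 + 826
1853 = 2·826 + 201
826 = 4·201 + 22
201 = 9·22 + 3
22 = 7·3 + 1
3 = 3·1 + 0  (stop)
So 25964/2679 = [9; 1, 2, 4, 9, 7, 3].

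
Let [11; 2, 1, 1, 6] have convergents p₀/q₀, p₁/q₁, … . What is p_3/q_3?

Using pₖ = aₖpₖ₋₁ + pₖ₋₂, qₖ = aₖqₖ₋₁ + qₖ₋₂ (with p₋₁=1, p₋₂=0, q₋₁=0, q₋₂=1):
  k=0: a=11, p=11, q=1
  k=1: a=2, p=23, q=2
  k=2: a=1, p=34, q=3
  k=3: a=1, p=57, q=5

57/5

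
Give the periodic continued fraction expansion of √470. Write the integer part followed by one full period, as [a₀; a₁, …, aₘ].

a₀ = ⌊√470⌋ = 21.
With m₀=0, d₀=1 and mₖ₊₁ = dₖaₖ − mₖ, dₖ₊₁ = (n − mₖ₊₁²)/dₖ, aₖ₊₁ = ⌊(a₀+mₖ₊₁)/dₖ₊₁⌋:
  k=1: m=21, d=29, a=1
  k=2: m=8, d=14, a=2
  k=3: m=20, d=5, a=8
  k=4: m=20, d=14, a=2
  k=5: m=8, d=29, a=1
  k=6: m=21, d=1, a=42
d=1 and a=2a₀=42 at k=6, so the next step gives (m, d) = (21, 29) again — its k=1 value — and the period has length 6.

[21; 1, 2, 8, 2, 1, 42]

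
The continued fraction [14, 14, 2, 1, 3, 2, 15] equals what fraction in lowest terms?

Using pₖ = aₖpₖ₋₁ + pₖ₋₂ and qₖ = aₖqₖ₋₁ + qₖ₋₂:
  k=0: a=14, p=14, q=1
  k=1: a=14, p=197, q=14
  k=2: a=2, p=408, q=29
  k=3: a=1, p=605, q=43
  k=4: a=3, p=2223, q=158
  k=5: a=2, p=5051, q=359
  k=6: a=15, p=77988, q=5543

77988/5543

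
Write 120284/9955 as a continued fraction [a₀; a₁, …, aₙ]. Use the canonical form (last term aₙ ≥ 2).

120284 = 12×9955 + 824
9955 = 12×824 + 67
824 = 12×67 + 20
67 = 3×20 + 7
20 = 2×7 + 6
7 = 1×6 + 1
6 = 6×1 + 0  (stop)
So 120284/9955 = [12; 12, 12, 3, 2, 1, 6].

[12; 12, 12, 3, 2, 1, 6]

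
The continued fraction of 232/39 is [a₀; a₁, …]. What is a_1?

232 = 5·39 + 37   →  a_0 = 5
39 = 1·37 + 2   →  a_1 = 1

1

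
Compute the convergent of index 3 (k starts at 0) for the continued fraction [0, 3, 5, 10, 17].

51/163

Using pₖ = aₖpₖ₋₁ + pₖ₋₂, qₖ = aₖqₖ₋₁ + qₖ₋₂ (with p₋₁=1, p₋₂=0, q₋₁=0, q₋₂=1):
  k=0: a=0, p=0, q=1
  k=1: a=3, p=1, q=3
  k=2: a=5, p=5, q=16
  k=3: a=10, p=51, q=163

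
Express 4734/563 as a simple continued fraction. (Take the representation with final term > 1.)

4734 = 8*563 + 230
563 = 2*230 + 103
230 = 2*103 + 24
103 = 4*24 + 7
24 = 3*7 + 3
7 = 2*3 + 1
3 = 3*1 + 0  (stop)
So 4734/563 = [8; 2, 2, 4, 3, 2, 3].

[8; 2, 2, 4, 3, 2, 3]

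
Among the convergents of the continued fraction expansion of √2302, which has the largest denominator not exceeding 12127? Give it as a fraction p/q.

221040/4607

√2302 = [47; 1, 46, 1, 94, …] (period length 4).
Convergents:
  p_0/q_0 = 47/1
  p_1/q_1 = 48/1
  p_2/q_2 = 2255/47
  p_3/q_3 = 2303/48
  p_4/q_4 = 218737/4559
  p_5/q_5 = 221040/4607
  p_6/q_6 = 10386577/216481
q_5 = 4607 ≤ 12127 < 216481 = q_6, so the answer is 221040/4607.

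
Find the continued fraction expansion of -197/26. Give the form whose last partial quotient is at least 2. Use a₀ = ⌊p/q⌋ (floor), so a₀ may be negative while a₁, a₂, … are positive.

[-8; 2, 2, 1, 3]

-197 = -8*26 + 11
26 = 2*11 + 4
11 = 2*4 + 3
4 = 1*3 + 1
3 = 3*1 + 0  (stop)
So -197/26 = [-8; 2, 2, 1, 3].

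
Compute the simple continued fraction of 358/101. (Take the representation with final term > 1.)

358 = 3*101 + 55
101 = 1*55 + 46
55 = 1*46 + 9
46 = 5*9 + 1
9 = 9*1 + 0  (stop)
So 358/101 = [3; 1, 1, 5, 9].

[3; 1, 1, 5, 9]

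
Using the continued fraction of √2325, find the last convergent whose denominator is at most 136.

√2325 = [48; 4, 1, 1, 2, 1, 1, 4, 96, …] (period length 8).
Convergents:
  p_0/q_0 = 48/1
  p_1/q_1 = 193/4
  p_2/q_2 = 241/5
  p_3/q_3 = 434/9
  p_4/q_4 = 1109/23
  p_5/q_5 = 1543/32
  p_6/q_6 = 2652/55
  p_7/q_7 = 12151/252
q_6 = 55 ≤ 136 < 252 = q_7, so the answer is 2652/55.

2652/55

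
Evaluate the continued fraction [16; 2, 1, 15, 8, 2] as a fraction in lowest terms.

13154/805

Fold from the inside: start with 2/1.
  8 + 1/2 = 17/2
  15 + 2/17 = 257/17
  1 + 17/257 = 274/257
  2 + 257/274 = 805/274
  16 + 274/805 = 13154/805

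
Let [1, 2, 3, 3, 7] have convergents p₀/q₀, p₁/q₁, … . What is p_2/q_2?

10/7

Using pₖ = aₖpₖ₋₁ + pₖ₋₂, qₖ = aₖqₖ₋₁ + qₖ₋₂ (with p₋₁=1, p₋₂=0, q₋₁=0, q₋₂=1):
  k=0: a=1, p=1, q=1
  k=1: a=2, p=3, q=2
  k=2: a=3, p=10, q=7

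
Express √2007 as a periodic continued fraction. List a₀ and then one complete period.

a₀ = ⌊√2007⌋ = 44.
With m₀=0, d₀=1 and mₖ₊₁ = dₖaₖ − mₖ, dₖ₊₁ = (n − mₖ₊₁²)/dₖ, aₖ₊₁ = ⌊(a₀+mₖ₊₁)/dₖ₊₁⌋:
  k=1: m=44, d=71, a=1
  k=2: m=27, d=18, a=3
  k=3: m=27, d=71, a=1
  k=4: m=44, d=1, a=88
d=1 and a=2a₀=88 at k=4, so the next step gives (m, d) = (44, 71) again — its k=1 value — and the period has length 4.

[44; 1, 3, 1, 88]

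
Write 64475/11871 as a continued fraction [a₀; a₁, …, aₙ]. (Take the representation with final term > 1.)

64475 = 5*11871 + 5120
11871 = 2*5120 + 1631
5120 = 3*1631 + 227
1631 = 7*227 + 42
227 = 5*42 + 17
42 = 2*17 + 8
17 = 2*8 + 1
8 = 8*1 + 0  (stop)
So 64475/11871 = [5; 2, 3, 7, 5, 2, 2, 8].

[5; 2, 3, 7, 5, 2, 2, 8]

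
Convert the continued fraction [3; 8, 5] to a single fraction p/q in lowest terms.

Fold from the inside: start with 5/1.
  8 + 1/5 = 41/5
  3 + 5/41 = 128/41

128/41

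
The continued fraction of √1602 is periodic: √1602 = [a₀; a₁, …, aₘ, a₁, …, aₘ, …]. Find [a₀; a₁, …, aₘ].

[40; 40, 80]

a₀ = ⌊√1602⌋ = 40.
With m₀=0, d₀=1 and mₖ₊₁ = dₖaₖ − mₖ, dₖ₊₁ = (n − mₖ₊₁²)/dₖ, aₖ₊₁ = ⌊(a₀+mₖ₊₁)/dₖ₊₁⌋:
  k=1: m=40, d=2, a=40
  k=2: m=40, d=1, a=80
d=1 and a=2a₀=80 at k=2, so the next step gives (m, d) = (40, 2) again — its k=1 value — and the period has length 2.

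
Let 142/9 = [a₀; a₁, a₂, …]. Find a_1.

142 = 15·9 + 7   →  a_0 = 15
9 = 1·7 + 2   →  a_1 = 1

1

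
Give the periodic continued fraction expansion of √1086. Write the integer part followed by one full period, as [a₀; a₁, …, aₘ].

a₀ = ⌊√1086⌋ = 32.
With m₀=0, d₀=1 and mₖ₊₁ = dₖaₖ − mₖ, dₖ₊₁ = (n − mₖ₊₁²)/dₖ, aₖ₊₁ = ⌊(a₀+mₖ₊₁)/dₖ₊₁⌋:
  k=1: m=32, d=62, a=1
  k=2: m=30, d=3, a=20
  k=3: m=30, d=62, a=1
  k=4: m=32, d=1, a=64
d=1 and a=2a₀=64 at k=4, so the next step gives (m, d) = (32, 62) again — its k=1 value — and the period has length 4.

[32; 1, 20, 1, 64]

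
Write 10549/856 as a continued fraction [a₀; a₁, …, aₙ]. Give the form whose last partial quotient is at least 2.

[12; 3, 11, 12, 2]

10549 = 12*856 + 277
856 = 3*277 + 25
277 = 11*25 + 2
25 = 12*2 + 1
2 = 2*1 + 0  (stop)
So 10549/856 = [12; 3, 11, 12, 2].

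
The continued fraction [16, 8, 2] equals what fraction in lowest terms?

Using pₖ = aₖpₖ₋₁ + pₖ₋₂ and qₖ = aₖqₖ₋₁ + qₖ₋₂:
  k=0: a=16, p=16, q=1
  k=1: a=8, p=129, q=8
  k=2: a=2, p=274, q=17

274/17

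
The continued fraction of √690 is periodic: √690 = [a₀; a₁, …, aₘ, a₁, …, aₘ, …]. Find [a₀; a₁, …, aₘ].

a₀ = ⌊√690⌋ = 26.
With m₀=0, d₀=1 and mₖ₊₁ = dₖaₖ − mₖ, dₖ₊₁ = (n − mₖ₊₁²)/dₖ, aₖ₊₁ = ⌊(a₀+mₖ₊₁)/dₖ₊₁⌋:
  k=1: m=26, d=14, a=3
  k=2: m=16, d=31, a=1
  k=3: m=15, d=15, a=2
  k=4: m=15, d=31, a=1
  k=5: m=16, d=14, a=3
  k=6: m=26, d=1, a=52
d=1 and a=2a₀=52 at k=6, so the next step gives (m, d) = (26, 14) again — its k=1 value — and the period has length 6.

[26; 3, 1, 2, 1, 3, 52]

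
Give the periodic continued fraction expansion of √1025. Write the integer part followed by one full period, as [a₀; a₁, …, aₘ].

[32; 64]

a₀ = ⌊√1025⌋ = 32.
With m₀=0, d₀=1 and mₖ₊₁ = dₖaₖ − mₖ, dₖ₊₁ = (n − mₖ₊₁²)/dₖ, aₖ₊₁ = ⌊(a₀+mₖ₊₁)/dₖ₊₁⌋:
  k=1: m=32, d=1, a=64
d=1 and a=2a₀=64 at k=1, so the next step gives (m, d) = (32, 1) again — its k=1 value — and the period has length 1.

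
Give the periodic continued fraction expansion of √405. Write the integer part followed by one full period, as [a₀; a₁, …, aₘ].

[20; 8, 40]

a₀ = ⌊√405⌋ = 20.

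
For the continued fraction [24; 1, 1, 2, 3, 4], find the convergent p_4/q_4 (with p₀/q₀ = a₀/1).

418/17

Using pₖ = aₖpₖ₋₁ + pₖ₋₂, qₖ = aₖqₖ₋₁ + qₖ₋₂ (with p₋₁=1, p₋₂=0, q₋₁=0, q₋₂=1):
  k=0: a=24, p=24, q=1
  k=1: a=1, p=25, q=1
  k=2: a=1, p=49, q=2
  k=3: a=2, p=123, q=5
  k=4: a=3, p=418, q=17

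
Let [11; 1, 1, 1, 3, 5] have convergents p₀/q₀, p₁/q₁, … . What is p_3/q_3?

Using pₖ = aₖpₖ₋₁ + pₖ₋₂, qₖ = aₖqₖ₋₁ + qₖ₋₂ (with p₋₁=1, p₋₂=0, q₋₁=0, q₋₂=1):
  k=0: a=11, p=11, q=1
  k=1: a=1, p=12, q=1
  k=2: a=1, p=23, q=2
  k=3: a=1, p=35, q=3

35/3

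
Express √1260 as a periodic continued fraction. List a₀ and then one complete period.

[35; 2, 70]

a₀ = ⌊√1260⌋ = 35.
With m₀=0, d₀=1 and mₖ₊₁ = dₖaₖ − mₖ, dₖ₊₁ = (n − mₖ₊₁²)/dₖ, aₖ₊₁ = ⌊(a₀+mₖ₊₁)/dₖ₊₁⌋:
  k=1: m=35, d=35, a=2
  k=2: m=35, d=1, a=70
d=1 and a=2a₀=70 at k=2, so the next step gives (m, d) = (35, 35) again — its k=1 value — and the period has length 2.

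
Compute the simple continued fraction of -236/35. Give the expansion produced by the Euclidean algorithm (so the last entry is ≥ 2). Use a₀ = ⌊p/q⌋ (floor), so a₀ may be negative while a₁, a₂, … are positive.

-236 = -7*35 + 9
35 = 3*9 + 8
9 = 1*8 + 1
8 = 8*1 + 0  (stop)
So -236/35 = [-7; 3, 1, 8].

[-7; 3, 1, 8]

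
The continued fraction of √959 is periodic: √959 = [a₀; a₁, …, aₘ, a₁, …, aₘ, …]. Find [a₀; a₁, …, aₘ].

[30; 1, 29, 1, 60]

a₀ = ⌊√959⌋ = 30.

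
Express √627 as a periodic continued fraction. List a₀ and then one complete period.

a₀ = ⌊√627⌋ = 25.
With m₀=0, d₀=1 and mₖ₊₁ = dₖaₖ − mₖ, dₖ₊₁ = (n − mₖ₊₁²)/dₖ, aₖ₊₁ = ⌊(a₀+mₖ₊₁)/dₖ₊₁⌋:
  k=1: m=25, d=2, a=25
  k=2: m=25, d=1, a=50
d=1 and a=2a₀=50 at k=2, so the next step gives (m, d) = (25, 2) again — its k=1 value — and the period has length 2.

[25; 25, 50]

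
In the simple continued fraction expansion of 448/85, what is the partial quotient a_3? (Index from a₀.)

448 = 5·85 + 23   →  a_0 = 5
85 = 3·23 + 16   →  a_1 = 3
23 = 1·16 + 7   →  a_2 = 1
16 = 2·7 + 2   →  a_3 = 2

2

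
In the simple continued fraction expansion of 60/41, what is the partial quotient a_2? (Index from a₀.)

6

60 = 1·41 + 19   →  a_0 = 1
41 = 2·19 + 3   →  a_1 = 2
19 = 6·3 + 1   →  a_2 = 6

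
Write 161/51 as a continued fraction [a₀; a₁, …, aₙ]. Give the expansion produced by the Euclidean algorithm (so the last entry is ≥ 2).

[3; 6, 2, 1, 2]

161 = 3·51 + 8
51 = 6·8 + 3
8 = 2·3 + 2
3 = 1·2 + 1
2 = 2·1 + 0  (stop)
So 161/51 = [3; 6, 2, 1, 2].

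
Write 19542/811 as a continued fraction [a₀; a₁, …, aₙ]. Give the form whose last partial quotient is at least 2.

[24; 10, 2, 1, 1, 15]

19542 = 24*811 + 78
811 = 10*78 + 31
78 = 2*31 + 16
31 = 1*16 + 15
16 = 1*15 + 1
15 = 15*1 + 0  (stop)
So 19542/811 = [24; 10, 2, 1, 1, 15].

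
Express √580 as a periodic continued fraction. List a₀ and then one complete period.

[24; 12, 48]

a₀ = ⌊√580⌋ = 24.
With m₀=0, d₀=1 and mₖ₊₁ = dₖaₖ − mₖ, dₖ₊₁ = (n − mₖ₊₁²)/dₖ, aₖ₊₁ = ⌊(a₀+mₖ₊₁)/dₖ₊₁⌋:
  k=1: m=24, d=4, a=12
  k=2: m=24, d=1, a=48
d=1 and a=2a₀=48 at k=2, so the next step gives (m, d) = (24, 4) again — its k=1 value — and the period has length 2.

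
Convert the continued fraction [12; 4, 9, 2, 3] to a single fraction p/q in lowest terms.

3318/271

Fold from the inside: start with 3/1.
  2 + 1/3 = 7/3
  9 + 3/7 = 66/7
  4 + 7/66 = 271/66
  12 + 66/271 = 3318/271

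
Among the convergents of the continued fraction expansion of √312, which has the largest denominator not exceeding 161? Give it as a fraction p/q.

√312 = [17; 1, 1, 1, 34, …] (period length 4).
Convergents:
  p_0/q_0 = 17/1
  p_1/q_1 = 18/1
  p_2/q_2 = 35/2
  p_3/q_3 = 53/3
  p_4/q_4 = 1837/104
  p_5/q_5 = 1890/107
  p_6/q_6 = 3727/211
q_5 = 107 ≤ 161 < 211 = q_6, so the answer is 1890/107.

1890/107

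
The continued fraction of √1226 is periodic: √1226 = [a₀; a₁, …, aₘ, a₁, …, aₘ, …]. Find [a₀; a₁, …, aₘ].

a₀ = ⌊√1226⌋ = 35.
With m₀=0, d₀=1 and mₖ₊₁ = dₖaₖ − mₖ, dₖ₊₁ = (n − mₖ₊₁²)/dₖ, aₖ₊₁ = ⌊(a₀+mₖ₊₁)/dₖ₊₁⌋:
  k=1: m=35, d=1, a=70
d=1 and a=2a₀=70 at k=1, so the next step gives (m, d) = (35, 1) again — its k=1 value — and the period has length 1.

[35; 70]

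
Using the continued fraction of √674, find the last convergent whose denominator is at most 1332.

√674 = [25; 1, 24, 1, 50, …] (period length 4).
Convergents:
  p_0/q_0 = 25/1
  p_1/q_1 = 26/1
  p_2/q_2 = 649/25
  p_3/q_3 = 675/26
  p_4/q_4 = 34399/1325
  p_5/q_5 = 35074/1351
q_4 = 1325 ≤ 1332 < 1351 = q_5, so the answer is 34399/1325.

34399/1325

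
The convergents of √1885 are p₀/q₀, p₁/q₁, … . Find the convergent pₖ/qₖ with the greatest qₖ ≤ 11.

√1885 = [43; 2, 2, 2, 86, …] (period length 4).
Convergents:
  p_0/q_0 = 43/1
  p_1/q_1 = 87/2
  p_2/q_2 = 217/5
  p_3/q_3 = 521/12
q_2 = 5 ≤ 11 < 12 = q_3, so the answer is 217/5.

217/5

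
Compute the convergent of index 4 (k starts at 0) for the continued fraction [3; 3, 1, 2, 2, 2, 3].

85/26

Using pₖ = aₖpₖ₋₁ + pₖ₋₂, qₖ = aₖqₖ₋₁ + qₖ₋₂ (with p₋₁=1, p₋₂=0, q₋₁=0, q₋₂=1):
  k=0: a=3, p=3, q=1
  k=1: a=3, p=10, q=3
  k=2: a=1, p=13, q=4
  k=3: a=2, p=36, q=11
  k=4: a=2, p=85, q=26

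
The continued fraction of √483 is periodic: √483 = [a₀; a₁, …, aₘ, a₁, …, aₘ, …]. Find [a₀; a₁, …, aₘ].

a₀ = ⌊√483⌋ = 21.
With m₀=0, d₀=1 and mₖ₊₁ = dₖaₖ − mₖ, dₖ₊₁ = (n − mₖ₊₁²)/dₖ, aₖ₊₁ = ⌊(a₀+mₖ₊₁)/dₖ₊₁⌋:
  k=1: m=21, d=42, a=1
  k=2: m=21, d=1, a=42
d=1 and a=2a₀=42 at k=2, so the next step gives (m, d) = (21, 42) again — its k=1 value — and the period has length 2.

[21; 1, 42]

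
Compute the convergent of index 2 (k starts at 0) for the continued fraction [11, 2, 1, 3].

Using pₖ = aₖpₖ₋₁ + pₖ₋₂, qₖ = aₖqₖ₋₁ + qₖ₋₂ (with p₋₁=1, p₋₂=0, q₋₁=0, q₋₂=1):
  k=0: a=11, p=11, q=1
  k=1: a=2, p=23, q=2
  k=2: a=1, p=34, q=3

34/3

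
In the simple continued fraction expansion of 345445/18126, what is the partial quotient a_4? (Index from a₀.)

3

345445 = 19·18126 + 1051   →  a_0 = 19
18126 = 17·1051 + 259   →  a_1 = 17
1051 = 4·259 + 15   →  a_2 = 4
259 = 17·15 + 4   →  a_3 = 17
15 = 3·4 + 3   →  a_4 = 3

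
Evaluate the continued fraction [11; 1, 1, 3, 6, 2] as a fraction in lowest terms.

Using pₖ = aₖpₖ₋₁ + pₖ₋₂ and qₖ = aₖqₖ₋₁ + qₖ₋₂:
  k=0: a=11, p=11, q=1
  k=1: a=1, p=12, q=1
  k=2: a=1, p=23, q=2
  k=3: a=3, p=81, q=7
  k=4: a=6, p=509, q=44
  k=5: a=2, p=1099, q=95

1099/95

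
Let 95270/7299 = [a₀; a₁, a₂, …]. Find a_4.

95270 = 13·7299 + 383   →  a_0 = 13
7299 = 19·383 + 22   →  a_1 = 19
383 = 17·22 + 9   →  a_2 = 17
22 = 2·9 + 4   →  a_3 = 2
9 = 2·4 + 1   →  a_4 = 2

2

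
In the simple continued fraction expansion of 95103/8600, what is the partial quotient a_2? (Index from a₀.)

10

95103 = 11·8600 + 503   →  a_0 = 11
8600 = 17·503 + 49   →  a_1 = 17
503 = 10·49 + 13   →  a_2 = 10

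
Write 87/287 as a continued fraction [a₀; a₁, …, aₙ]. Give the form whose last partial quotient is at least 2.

87 = 0·287 + 87
287 = 3·87 + 26
87 = 3·26 + 9
26 = 2·9 + 8
9 = 1·8 + 1
8 = 8·1 + 0  (stop)
So 87/287 = [0; 3, 3, 2, 1, 8].

[0; 3, 3, 2, 1, 8]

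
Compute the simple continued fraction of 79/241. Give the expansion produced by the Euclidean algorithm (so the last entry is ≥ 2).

[0; 3, 19, 1, 3]

79 = 0×241 + 79
241 = 3×79 + 4
79 = 19×4 + 3
4 = 1×3 + 1
3 = 3×1 + 0  (stop)
So 79/241 = [0; 3, 19, 1, 3].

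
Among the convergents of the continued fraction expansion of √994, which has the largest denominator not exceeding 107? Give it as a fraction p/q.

√994 = [31; 1, 1, 8, 1, 1, 62, …] (period length 6).
Convergents:
  p_0/q_0 = 31/1
  p_1/q_1 = 32/1
  p_2/q_2 = 63/2
  p_3/q_3 = 536/17
  p_4/q_4 = 599/19
  p_5/q_5 = 1135/36
  p_6/q_6 = 70969/2251
q_5 = 36 ≤ 107 < 2251 = q_6, so the answer is 1135/36.

1135/36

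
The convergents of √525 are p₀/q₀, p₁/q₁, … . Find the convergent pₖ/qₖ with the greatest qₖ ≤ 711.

√525 = [22; 1, 10, 2, 10, 1, 44, …] (period length 6).
Convergents:
  p_0/q_0 = 22/1
  p_1/q_1 = 23/1
  p_2/q_2 = 252/11
  p_3/q_3 = 527/23
  p_4/q_4 = 5522/241
  p_5/q_5 = 6049/264
  p_6/q_6 = 271678/11857
q_5 = 264 ≤ 711 < 11857 = q_6, so the answer is 6049/264.

6049/264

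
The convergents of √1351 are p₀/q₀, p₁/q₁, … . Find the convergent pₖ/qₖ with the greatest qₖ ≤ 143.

4668/127

√1351 = [36; 1, 3, 10, 3, 1, 72, …] (period length 6).
Convergents:
  p_0/q_0 = 36/1
  p_1/q_1 = 37/1
  p_2/q_2 = 147/4
  p_3/q_3 = 1507/41
  p_4/q_4 = 4668/127
  p_5/q_5 = 6175/168
q_4 = 127 ≤ 143 < 168 = q_5, so the answer is 4668/127.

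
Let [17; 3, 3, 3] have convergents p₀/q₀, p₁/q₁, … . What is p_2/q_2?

173/10

Using pₖ = aₖpₖ₋₁ + pₖ₋₂, qₖ = aₖqₖ₋₁ + qₖ₋₂ (with p₋₁=1, p₋₂=0, q₋₁=0, q₋₂=1):
  k=0: a=17, p=17, q=1
  k=1: a=3, p=52, q=3
  k=2: a=3, p=173, q=10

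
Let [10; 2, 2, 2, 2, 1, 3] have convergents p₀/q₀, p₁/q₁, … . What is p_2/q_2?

Using pₖ = aₖpₖ₋₁ + pₖ₋₂, qₖ = aₖqₖ₋₁ + qₖ₋₂ (with p₋₁=1, p₋₂=0, q₋₁=0, q₋₂=1):
  k=0: a=10, p=10, q=1
  k=1: a=2, p=21, q=2
  k=2: a=2, p=52, q=5

52/5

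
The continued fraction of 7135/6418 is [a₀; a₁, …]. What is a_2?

7135 = 1·6418 + 717   →  a_0 = 1
6418 = 8·717 + 682   →  a_1 = 8
717 = 1·682 + 35   →  a_2 = 1

1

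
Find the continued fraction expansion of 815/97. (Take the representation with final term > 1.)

815 = 8·97 + 39
97 = 2·39 + 19
39 = 2·19 + 1
19 = 19·1 + 0  (stop)
So 815/97 = [8; 2, 2, 19].

[8; 2, 2, 19]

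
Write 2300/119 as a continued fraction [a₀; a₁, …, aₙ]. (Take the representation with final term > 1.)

[19; 3, 19, 2]

2300 = 19·119 + 39
119 = 3·39 + 2
39 = 19·2 + 1
2 = 2·1 + 0  (stop)
So 2300/119 = [19; 3, 19, 2].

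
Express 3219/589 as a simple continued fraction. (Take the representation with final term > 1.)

[5; 2, 6, 1, 2, 6, 2]

3219 = 5×589 + 274
589 = 2×274 + 41
274 = 6×41 + 28
41 = 1×28 + 13
28 = 2×13 + 2
13 = 6×2 + 1
2 = 2×1 + 0  (stop)
So 3219/589 = [5; 2, 6, 1, 2, 6, 2].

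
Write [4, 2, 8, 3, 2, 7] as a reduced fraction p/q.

4087/914

Using pₖ = aₖpₖ₋₁ + pₖ₋₂ and qₖ = aₖqₖ₋₁ + qₖ₋₂:
  k=0: a=4, p=4, q=1
  k=1: a=2, p=9, q=2
  k=2: a=8, p=76, q=17
  k=3: a=3, p=237, q=53
  k=4: a=2, p=550, q=123
  k=5: a=7, p=4087, q=914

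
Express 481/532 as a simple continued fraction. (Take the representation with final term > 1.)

481 = 0*532 + 481
532 = 1*481 + 51
481 = 9*51 + 22
51 = 2*22 + 7
22 = 3*7 + 1
7 = 7*1 + 0  (stop)
So 481/532 = [0; 1, 9, 2, 3, 7].

[0; 1, 9, 2, 3, 7]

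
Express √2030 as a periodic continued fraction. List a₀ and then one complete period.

a₀ = ⌊√2030⌋ = 45.

[45; 18, 90]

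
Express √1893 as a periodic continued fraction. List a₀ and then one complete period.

[43; 1, 1, 28, 1, 1, 86]

a₀ = ⌊√1893⌋ = 43.
With m₀=0, d₀=1 and mₖ₊₁ = dₖaₖ − mₖ, dₖ₊₁ = (n − mₖ₊₁²)/dₖ, aₖ₊₁ = ⌊(a₀+mₖ₊₁)/dₖ₊₁⌋:
  k=1: m=43, d=44, a=1
  k=2: m=1, d=43, a=1
  k=3: m=42, d=3, a=28
  k=4: m=42, d=43, a=1
  k=5: m=1, d=44, a=1
  k=6: m=43, d=1, a=86
d=1 and a=2a₀=86 at k=6, so the next step gives (m, d) = (43, 44) again — its k=1 value — and the period has length 6.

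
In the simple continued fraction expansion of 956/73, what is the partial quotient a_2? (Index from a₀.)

2

956 = 13·73 + 7   →  a_0 = 13
73 = 10·7 + 3   →  a_1 = 10
7 = 2·3 + 1   →  a_2 = 2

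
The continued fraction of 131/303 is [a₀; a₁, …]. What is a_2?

131 = 0·303 + 131   →  a_0 = 0
303 = 2·131 + 41   →  a_1 = 2
131 = 3·41 + 8   →  a_2 = 3

3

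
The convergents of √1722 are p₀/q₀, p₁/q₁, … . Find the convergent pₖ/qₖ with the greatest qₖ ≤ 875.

√1722 = [41; 2, 82, …] (period length 2).
Convergents:
  p_0/q_0 = 41/1
  p_1/q_1 = 83/2
  p_2/q_2 = 6847/165
  p_3/q_3 = 13777/332
  p_4/q_4 = 1136561/27389
q_3 = 332 ≤ 875 < 27389 = q_4, so the answer is 13777/332.

13777/332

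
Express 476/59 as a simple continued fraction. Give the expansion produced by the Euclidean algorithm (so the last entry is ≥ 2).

476 = 8×59 + 4
59 = 14×4 + 3
4 = 1×3 + 1
3 = 3×1 + 0  (stop)
So 476/59 = [8; 14, 1, 3].

[8; 14, 1, 3]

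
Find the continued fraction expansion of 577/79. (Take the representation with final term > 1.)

577 = 7·79 + 24
79 = 3·24 + 7
24 = 3·7 + 3
7 = 2·3 + 1
3 = 3·1 + 0  (stop)
So 577/79 = [7; 3, 3, 2, 3].

[7; 3, 3, 2, 3]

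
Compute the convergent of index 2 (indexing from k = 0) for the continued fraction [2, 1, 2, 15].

Using pₖ = aₖpₖ₋₁ + pₖ₋₂, qₖ = aₖqₖ₋₁ + qₖ₋₂ (with p₋₁=1, p₋₂=0, q₋₁=0, q₋₂=1):
  k=0: a=2, p=2, q=1
  k=1: a=1, p=3, q=1
  k=2: a=2, p=8, q=3

8/3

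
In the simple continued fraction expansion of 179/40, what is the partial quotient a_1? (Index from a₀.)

179 = 4·40 + 19   →  a_0 = 4
40 = 2·19 + 2   →  a_1 = 2

2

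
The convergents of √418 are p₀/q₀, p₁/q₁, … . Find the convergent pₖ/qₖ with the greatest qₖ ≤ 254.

√418 = [20; 2, 4, 20, 4, 2, 40, …] (period length 6).
Convergents:
  p_0/q_0 = 20/1
  p_1/q_1 = 41/2
  p_2/q_2 = 184/9
  p_3/q_3 = 3721/182
  p_4/q_4 = 15068/737
q_3 = 182 ≤ 254 < 737 = q_4, so the answer is 3721/182.

3721/182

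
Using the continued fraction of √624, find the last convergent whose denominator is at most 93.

√624 = [24; 1, 48, …] (period length 2).
Convergents:
  p_0/q_0 = 24/1
  p_1/q_1 = 25/1
  p_2/q_2 = 1224/49
  p_3/q_3 = 1249/50
  p_4/q_4 = 61176/2449
q_3 = 50 ≤ 93 < 2449 = q_4, so the answer is 1249/50.

1249/50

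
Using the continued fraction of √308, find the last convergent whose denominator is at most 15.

√308 = [17; 1, 1, 4, 1, 1, 34, …] (period length 6).
Convergents:
  p_0/q_0 = 17/1
  p_1/q_1 = 18/1
  p_2/q_2 = 35/2
  p_3/q_3 = 158/9
  p_4/q_4 = 193/11
  p_5/q_5 = 351/20
q_4 = 11 ≤ 15 < 20 = q_5, so the answer is 193/11.

193/11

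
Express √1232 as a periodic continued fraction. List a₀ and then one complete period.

[35; 10, 70]

a₀ = ⌊√1232⌋ = 35.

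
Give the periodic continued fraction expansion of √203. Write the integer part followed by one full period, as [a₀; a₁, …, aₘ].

a₀ = ⌊√203⌋ = 14.
With m₀=0, d₀=1 and mₖ₊₁ = dₖaₖ − mₖ, dₖ₊₁ = (n − mₖ₊₁²)/dₖ, aₖ₊₁ = ⌊(a₀+mₖ₊₁)/dₖ₊₁⌋:
  k=1: m=14, d=7, a=4
  k=2: m=14, d=1, a=28
d=1 and a=2a₀=28 at k=2, so the next step gives (m, d) = (14, 7) again — its k=1 value — and the period has length 2.

[14; 4, 28]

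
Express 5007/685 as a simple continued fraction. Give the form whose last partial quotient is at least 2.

[7; 3, 4, 3, 16]

5007 = 7×685 + 212
685 = 3×212 + 49
212 = 4×49 + 16
49 = 3×16 + 1
16 = 16×1 + 0  (stop)
So 5007/685 = [7; 3, 4, 3, 16].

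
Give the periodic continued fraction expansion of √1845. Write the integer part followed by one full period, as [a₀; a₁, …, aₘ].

[42; 1, 20, 2, 20, 1, 84]

a₀ = ⌊√1845⌋ = 42.
With m₀=0, d₀=1 and mₖ₊₁ = dₖaₖ − mₖ, dₖ₊₁ = (n − mₖ₊₁²)/dₖ, aₖ₊₁ = ⌊(a₀+mₖ₊₁)/dₖ₊₁⌋:
  k=1: m=42, d=81, a=1
  k=2: m=39, d=4, a=20
  k=3: m=41, d=41, a=2
  k=4: m=41, d=4, a=20
  k=5: m=39, d=81, a=1
  k=6: m=42, d=1, a=84
d=1 and a=2a₀=84 at k=6, so the next step gives (m, d) = (42, 81) again — its k=1 value — and the period has length 6.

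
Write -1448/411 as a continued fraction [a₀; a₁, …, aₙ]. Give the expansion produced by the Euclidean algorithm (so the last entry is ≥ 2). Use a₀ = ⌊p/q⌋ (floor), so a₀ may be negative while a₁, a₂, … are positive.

[-4; 2, 10, 3, 6]

-1448 = -4·411 + 196
411 = 2·196 + 19
196 = 10·19 + 6
19 = 3·6 + 1
6 = 6·1 + 0  (stop)
So -1448/411 = [-4; 2, 10, 3, 6].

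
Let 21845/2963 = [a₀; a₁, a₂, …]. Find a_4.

21845 = 7·2963 + 1104   →  a_0 = 7
2963 = 2·1104 + 755   →  a_1 = 2
1104 = 1·755 + 349   →  a_2 = 1
755 = 2·349 + 57   →  a_3 = 2
349 = 6·57 + 7   →  a_4 = 6

6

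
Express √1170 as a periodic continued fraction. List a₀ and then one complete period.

[34; 4, 1, 6, 1, 4, 68]

a₀ = ⌊√1170⌋ = 34.
With m₀=0, d₀=1 and mₖ₊₁ = dₖaₖ − mₖ, dₖ₊₁ = (n − mₖ₊₁²)/dₖ, aₖ₊₁ = ⌊(a₀+mₖ₊₁)/dₖ₊₁⌋:
  k=1: m=34, d=14, a=4
  k=2: m=22, d=49, a=1
  k=3: m=27, d=9, a=6
  k=4: m=27, d=49, a=1
  k=5: m=22, d=14, a=4
  k=6: m=34, d=1, a=68
d=1 and a=2a₀=68 at k=6, so the next step gives (m, d) = (34, 14) again — its k=1 value — and the period has length 6.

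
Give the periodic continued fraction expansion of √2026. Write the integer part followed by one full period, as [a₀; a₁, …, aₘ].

a₀ = ⌊√2026⌋ = 45.

[45; 90]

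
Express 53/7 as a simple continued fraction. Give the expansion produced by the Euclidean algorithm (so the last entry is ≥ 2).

[7; 1, 1, 3]

53 = 7×7 + 4
7 = 1×4 + 3
4 = 1×3 + 1
3 = 3×1 + 0  (stop)
So 53/7 = [7; 1, 1, 3].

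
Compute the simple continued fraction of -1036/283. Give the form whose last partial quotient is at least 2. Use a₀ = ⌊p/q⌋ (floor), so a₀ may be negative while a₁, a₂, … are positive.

[-4; 2, 1, 18, 5]

-1036 = -4×283 + 96
283 = 2×96 + 91
96 = 1×91 + 5
91 = 18×5 + 1
5 = 5×1 + 0  (stop)
So -1036/283 = [-4; 2, 1, 18, 5].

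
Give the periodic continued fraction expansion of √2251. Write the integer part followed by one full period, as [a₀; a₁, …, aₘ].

a₀ = ⌊√2251⌋ = 47.
With m₀=0, d₀=1 and mₖ₊₁ = dₖaₖ − mₖ, dₖ₊₁ = (n − mₖ₊₁²)/dₖ, aₖ₊₁ = ⌊(a₀+mₖ₊₁)/dₖ₊₁⌋:
  k=1: m=47, d=42, a=2
  k=2: m=37, d=21, a=4
  k=3: m=47, d=2, a=47
  k=4: m=47, d=21, a=4
  k=5: m=37, d=42, a=2
  k=6: m=47, d=1, a=94
d=1 and a=2a₀=94 at k=6, so the next step gives (m, d) = (47, 42) again — its k=1 value — and the period has length 6.

[47; 2, 4, 47, 4, 2, 94]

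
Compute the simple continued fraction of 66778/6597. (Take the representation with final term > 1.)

[10; 8, 6, 13, 3, 3]

66778 = 10*6597 + 808
6597 = 8*808 + 133
808 = 6*133 + 10
133 = 13*10 + 3
10 = 3*3 + 1
3 = 3*1 + 0  (stop)
So 66778/6597 = [10; 8, 6, 13, 3, 3].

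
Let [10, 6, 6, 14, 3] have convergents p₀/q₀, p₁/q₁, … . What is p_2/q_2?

376/37

Using pₖ = aₖpₖ₋₁ + pₖ₋₂, qₖ = aₖqₖ₋₁ + qₖ₋₂ (with p₋₁=1, p₋₂=0, q₋₁=0, q₋₂=1):
  k=0: a=10, p=10, q=1
  k=1: a=6, p=61, q=6
  k=2: a=6, p=376, q=37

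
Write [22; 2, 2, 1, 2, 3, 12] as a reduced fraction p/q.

17646/787

Using pₖ = aₖpₖ₋₁ + pₖ₋₂ and qₖ = aₖqₖ₋₁ + qₖ₋₂:
  k=0: a=22, p=22, q=1
  k=1: a=2, p=45, q=2
  k=2: a=2, p=112, q=5
  k=3: a=1, p=157, q=7
  k=4: a=2, p=426, q=19
  k=5: a=3, p=1435, q=64
  k=6: a=12, p=17646, q=787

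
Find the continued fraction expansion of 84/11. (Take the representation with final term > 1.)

[7; 1, 1, 1, 3]

84 = 7×11 + 7
11 = 1×7 + 4
7 = 1×4 + 3
4 = 1×3 + 1
3 = 3×1 + 0  (stop)
So 84/11 = [7; 1, 1, 1, 3].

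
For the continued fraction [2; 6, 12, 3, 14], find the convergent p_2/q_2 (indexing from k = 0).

Using pₖ = aₖpₖ₋₁ + pₖ₋₂, qₖ = aₖqₖ₋₁ + qₖ₋₂ (with p₋₁=1, p₋₂=0, q₋₁=0, q₋₂=1):
  k=0: a=2, p=2, q=1
  k=1: a=6, p=13, q=6
  k=2: a=12, p=158, q=73

158/73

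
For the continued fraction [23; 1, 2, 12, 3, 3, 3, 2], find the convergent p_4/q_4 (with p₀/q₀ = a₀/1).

Using pₖ = aₖpₖ₋₁ + pₖ₋₂, qₖ = aₖqₖ₋₁ + qₖ₋₂ (with p₋₁=1, p₋₂=0, q₋₁=0, q₋₂=1):
  k=0: a=23, p=23, q=1
  k=1: a=1, p=24, q=1
  k=2: a=2, p=71, q=3
  k=3: a=12, p=876, q=37
  k=4: a=3, p=2699, q=114

2699/114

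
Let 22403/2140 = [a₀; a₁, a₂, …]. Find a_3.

2

22403 = 10·2140 + 1003   →  a_0 = 10
2140 = 2·1003 + 134   →  a_1 = 2
1003 = 7·134 + 65   →  a_2 = 7
134 = 2·65 + 4   →  a_3 = 2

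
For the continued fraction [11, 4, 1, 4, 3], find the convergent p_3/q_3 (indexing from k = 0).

Using pₖ = aₖpₖ₋₁ + pₖ₋₂, qₖ = aₖqₖ₋₁ + qₖ₋₂ (with p₋₁=1, p₋₂=0, q₋₁=0, q₋₂=1):
  k=0: a=11, p=11, q=1
  k=1: a=4, p=45, q=4
  k=2: a=1, p=56, q=5
  k=3: a=4, p=269, q=24

269/24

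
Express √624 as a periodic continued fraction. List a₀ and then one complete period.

a₀ = ⌊√624⌋ = 24.

[24; 1, 48]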